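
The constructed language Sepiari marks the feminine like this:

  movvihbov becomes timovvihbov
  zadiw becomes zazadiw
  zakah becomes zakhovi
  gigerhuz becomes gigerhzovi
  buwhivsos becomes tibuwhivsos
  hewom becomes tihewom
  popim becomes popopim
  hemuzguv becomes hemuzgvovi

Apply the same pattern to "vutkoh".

"vutkoh" has last vowel 'o'. The stems whose last vowel is 'o' (buwhivsos → tibuwhivsos, hewom → tihewom, movvihbov → timovvihbov) add the prefix ti-.
So vutkoh → tivutkoh.

tivutkoh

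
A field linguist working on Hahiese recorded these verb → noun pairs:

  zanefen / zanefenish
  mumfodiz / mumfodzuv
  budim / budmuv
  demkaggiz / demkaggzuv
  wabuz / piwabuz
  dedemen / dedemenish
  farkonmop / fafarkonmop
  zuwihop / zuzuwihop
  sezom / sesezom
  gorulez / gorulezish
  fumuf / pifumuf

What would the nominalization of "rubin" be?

"rubin" has last vowel 'i'. The stems whose last vowel is 'i' (budim → budmuv, mumfodiz → mumfodzuv, demkaggiz → demkaggzuv) delete the last vowel and add -uv.
So rubin → rubnuv.

rubnuv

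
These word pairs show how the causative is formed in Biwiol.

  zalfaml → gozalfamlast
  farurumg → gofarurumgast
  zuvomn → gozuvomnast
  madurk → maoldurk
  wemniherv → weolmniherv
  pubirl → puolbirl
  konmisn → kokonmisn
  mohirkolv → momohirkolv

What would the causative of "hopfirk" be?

zalfaml and pubirl both end in -l yet inflect differently (gozalfamlast, puolbirl), so the final letter is not what conditions the rule; the second-to-last letter is.
"hopfirk" has second-to-last letter 'r'. The stems whose second-to-last letter is 'r' (madurk → maoldurk, wemniherv → weolmniherv, pubirl → puolbirl) insert -ol- after the first vowel.
So hopfirk → hoolpfirk.

hoolpfirk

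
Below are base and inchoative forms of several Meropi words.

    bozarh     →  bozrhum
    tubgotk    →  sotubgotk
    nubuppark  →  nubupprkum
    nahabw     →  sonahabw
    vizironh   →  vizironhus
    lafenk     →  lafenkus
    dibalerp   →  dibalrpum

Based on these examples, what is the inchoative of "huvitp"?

sohuvitp

vizironh and bozarh both end in -h yet inflect differently (vizironhus, bozrhum), so the final letter is not what conditions the rule; the second-to-last letter is.
"huvitp" has second-to-last letter 't'. The one such stem in the data (tubgotk → sotubgotk) adds the prefix so-, so the same rule applies.
So huvitp → sohuvitp.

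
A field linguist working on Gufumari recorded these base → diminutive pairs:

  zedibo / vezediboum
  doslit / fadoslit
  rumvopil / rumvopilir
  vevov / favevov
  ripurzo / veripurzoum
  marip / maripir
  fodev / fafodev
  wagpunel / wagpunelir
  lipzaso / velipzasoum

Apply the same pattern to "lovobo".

zedibo and vevov both have last vowel 'o' yet inflect differently (vezediboum, favevov), so the last vowel is not what conditions the rule; the final letter is.
"lovobo" ends in -o. The stems ending in -o (zedibo → vezediboum, lipzaso → velipzasoum, ripurzo → veripurzoum) add ve- … -um around the stem.
So lovobo → velovoboum.

velovoboum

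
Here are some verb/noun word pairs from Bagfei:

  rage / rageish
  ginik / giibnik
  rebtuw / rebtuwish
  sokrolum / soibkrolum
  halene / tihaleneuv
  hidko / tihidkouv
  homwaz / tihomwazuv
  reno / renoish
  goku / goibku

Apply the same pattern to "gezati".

geibzati

reno and hidko both end in -o yet inflect differently (renoish, tihidkouv), so the final letter is not what conditions the rule; the first letter is.
"gezati" begins with g-. The stems beginning with g- (ginik → giibnik, goku → goibku) insert -ib- after the first vowel.
The other patterns: stems beginning with r- add -ish; stems beginning with h- add ti- … -uv around the stem.
So gezati → geibzati.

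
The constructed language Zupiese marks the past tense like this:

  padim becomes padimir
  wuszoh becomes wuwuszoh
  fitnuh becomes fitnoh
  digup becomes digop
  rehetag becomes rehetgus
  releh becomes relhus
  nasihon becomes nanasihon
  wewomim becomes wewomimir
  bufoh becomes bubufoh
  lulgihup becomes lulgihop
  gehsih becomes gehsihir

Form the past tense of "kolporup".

"kolporup" has last vowel 'u'. The stems whose last vowel is 'u' (digup → digop, lulgihup → lulgihop, fitnuh → fitnoh) change the last vowel to 'o'.
So kolporup → kolporop.

kolporop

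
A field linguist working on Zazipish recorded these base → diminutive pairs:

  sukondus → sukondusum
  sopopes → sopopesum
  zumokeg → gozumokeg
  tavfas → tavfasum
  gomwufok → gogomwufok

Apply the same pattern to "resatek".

sopopes and zumokeg both have last vowel 'e' yet inflect differently (sopopesum, gozumokeg), so the last vowel is not what conditions the rule; the final letter is.
"resatek" ends in -k. The one such stem in the data (gomwufok → gogomwufok) adds the prefix go-, so the same rule applies.
The other pattern: stems ending in -s add -um.
So resatek → goresatek.

goresatek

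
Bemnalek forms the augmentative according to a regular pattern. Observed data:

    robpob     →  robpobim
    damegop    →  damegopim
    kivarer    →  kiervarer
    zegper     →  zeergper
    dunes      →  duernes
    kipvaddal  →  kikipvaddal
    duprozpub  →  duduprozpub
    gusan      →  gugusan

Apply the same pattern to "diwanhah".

robpob and duprozpub both end in -b yet inflect differently (robpobim, duduprozpub), so the final letter is not what conditions the rule; the last vowel is.
"diwanhah" has last vowel 'a'. The stems whose last vowel is 'a' (kipvaddal → kikipvaddal, gusan → gugusan) repeat the first consonant+vowel as a prefix.
The other patterns: stems whose last vowel is 'o' add -im; stems whose last vowel is 'e' insert -er- after the first vowel.
So diwanhah → didiwanhah.

didiwanhah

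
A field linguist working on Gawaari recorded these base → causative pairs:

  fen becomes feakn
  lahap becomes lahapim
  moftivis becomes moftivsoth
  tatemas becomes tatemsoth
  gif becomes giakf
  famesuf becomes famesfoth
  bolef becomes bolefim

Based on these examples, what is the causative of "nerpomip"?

nerpompoth

"nerpomip" has 3 vowels. The stems with 3 vowels (moftivis → moftivsoth, famesuf → famesfoth, tatemas → tatemsoth) delete the last vowel and add -oth.
So nerpomip → nerpompoth.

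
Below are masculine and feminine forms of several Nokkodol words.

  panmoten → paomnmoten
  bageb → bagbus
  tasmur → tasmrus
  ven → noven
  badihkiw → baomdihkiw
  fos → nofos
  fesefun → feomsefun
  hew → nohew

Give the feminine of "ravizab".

"ravizab" has 3 vowels. The stems with 3 vowels (panmoten → paomnmoten, fesefun → feomsefun, badihkiw → baomdihkiw) insert -om- after the first vowel.
So ravizab → raomvizab.

raomvizab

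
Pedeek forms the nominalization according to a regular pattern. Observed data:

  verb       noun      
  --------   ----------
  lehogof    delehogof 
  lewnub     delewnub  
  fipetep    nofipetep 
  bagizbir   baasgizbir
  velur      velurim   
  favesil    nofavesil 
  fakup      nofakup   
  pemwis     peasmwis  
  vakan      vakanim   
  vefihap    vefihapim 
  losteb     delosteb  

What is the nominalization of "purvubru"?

fakup and vefihap both end in -p yet inflect differently (nofakup, vefihapim), so the final letter is not what conditions the rule; the first letter is.
"purvubru" begins with p-. The one such stem in the data (pemwis → peasmwis) inserts -as- after the first vowel (as does bagizbir), so the same rule applies.
So purvubru → puasrvubru.

puasrvubru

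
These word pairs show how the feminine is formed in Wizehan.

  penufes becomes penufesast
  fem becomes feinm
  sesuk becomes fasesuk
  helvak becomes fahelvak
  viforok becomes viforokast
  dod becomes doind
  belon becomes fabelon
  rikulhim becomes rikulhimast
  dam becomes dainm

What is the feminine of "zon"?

"zon" has 1 vowel. The stems with 1 vowel (fem → feinm, dam → dainm, dod → doind) insert -in- after the first vowel.
The other patterns: stems with 2 vowels add the prefix fa-; stems with 3 vowels add -ast.
So zon → zoinn.

zoinn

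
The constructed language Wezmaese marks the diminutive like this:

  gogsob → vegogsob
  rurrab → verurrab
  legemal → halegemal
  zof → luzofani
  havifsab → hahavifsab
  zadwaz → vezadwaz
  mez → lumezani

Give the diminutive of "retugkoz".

mez and zadwaz both end in -z yet inflect differently (lumezani, vezadwaz), so the final letter is not what conditions the rule; the number of vowels is.
"retugkoz" has 3 vowels. The stems with 3 vowels (havifsab → hahavifsab, legemal → halegemal) add the prefix ha-.
So retugkoz → haretugkoz.

haretugkoz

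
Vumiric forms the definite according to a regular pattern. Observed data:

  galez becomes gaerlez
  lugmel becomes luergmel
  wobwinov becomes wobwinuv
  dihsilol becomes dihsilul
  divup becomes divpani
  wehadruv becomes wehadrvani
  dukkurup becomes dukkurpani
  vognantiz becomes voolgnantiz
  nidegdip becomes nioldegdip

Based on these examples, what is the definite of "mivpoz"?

mivpuz

lugmel and dihsilol both end in -l yet inflect differently (luergmel, dihsilul), so the final letter is not what conditions the rule; the last vowel is.
"mivpoz" has last vowel 'o'. The stems whose last vowel is 'o' (wobwinov → wobwinuv, dihsilol → dihsilul) change the last vowel to 'u'.
So mivpoz → mivpuz.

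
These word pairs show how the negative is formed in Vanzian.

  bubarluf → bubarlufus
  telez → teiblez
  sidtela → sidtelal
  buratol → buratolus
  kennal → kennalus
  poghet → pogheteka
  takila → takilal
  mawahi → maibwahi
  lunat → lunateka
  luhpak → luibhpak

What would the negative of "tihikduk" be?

kennal and takila both have last vowel 'a' yet inflect differently (kennalus, takilal), so the last vowel is not what conditions the rule; the final letter is.
"tihikduk" ends in -k. The one such stem in the data (luhpak → luibhpak) inserts -ib- after the first vowel (as do mawahi, telez), so the same rule applies.
The other patterns: stems ending in -f or -l add -us; stems ending in -a drop the final letter and add -al; stems ending in -t add -eka.
So tihikduk → tiibhikduk.

tiibhikduk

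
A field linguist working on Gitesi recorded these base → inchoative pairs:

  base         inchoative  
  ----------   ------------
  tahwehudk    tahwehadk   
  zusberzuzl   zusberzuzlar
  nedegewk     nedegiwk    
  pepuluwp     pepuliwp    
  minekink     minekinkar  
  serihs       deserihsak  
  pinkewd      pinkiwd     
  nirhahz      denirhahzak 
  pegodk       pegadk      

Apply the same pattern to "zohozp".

nedegewk and pegodk both end in -k yet inflect differently (nedegiwk, pegadk), so the final letter is not what conditions the rule; the second-to-last letter is.
"zohozp" has second-to-last letter 'z'. The one such stem in the data (zusberzuzl → zusberzuzlar) adds -ar, so the same rule applies.
So zohozp → zohozpar.

zohozpar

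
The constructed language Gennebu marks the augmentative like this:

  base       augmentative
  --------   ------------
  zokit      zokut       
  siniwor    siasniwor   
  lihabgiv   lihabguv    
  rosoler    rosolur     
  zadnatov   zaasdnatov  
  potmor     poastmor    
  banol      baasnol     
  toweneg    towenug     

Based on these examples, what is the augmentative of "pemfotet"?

lihabgiv and zadnatov both end in -v yet inflect differently (lihabguv, zaasdnatov), so the final letter is not what conditions the rule; the last vowel is.
"pemfotet" has last vowel 'e'. The stems whose last vowel is 'e' (rosoler → rosolur, toweneg → towenug) change the last vowel to 'u'.
The other pattern: stems whose last vowel is 'o' insert -as- after the first vowel.
So pemfotet → pemfotut.

pemfotut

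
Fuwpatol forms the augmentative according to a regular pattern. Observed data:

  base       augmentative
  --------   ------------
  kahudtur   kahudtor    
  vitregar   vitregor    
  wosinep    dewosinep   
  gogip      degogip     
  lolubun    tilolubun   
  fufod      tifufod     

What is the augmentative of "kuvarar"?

kuvaror

kahudtur and lolubun both have last vowel 'u' yet inflect differently (kahudtor, tilolubun), so the last vowel is not what conditions the rule; the final letter is.
"kuvarar" ends in -r. The stems ending in -r (kahudtur → kahudtor, vitregar → vitregor) change the last vowel to 'o'.
So kuvarar → kuvaror.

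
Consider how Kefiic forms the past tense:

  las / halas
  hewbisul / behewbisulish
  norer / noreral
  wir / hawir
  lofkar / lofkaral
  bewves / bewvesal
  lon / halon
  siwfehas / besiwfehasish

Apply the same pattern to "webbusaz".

bewebbusazish

"webbusaz" has 3 vowels. The stems with 3 vowels (siwfehas → besiwfehasish, hewbisul → behewbisulish) add be- … -ish around the stem.
The other patterns: stems with 1 vowel add the prefix ha-; stems with 2 vowels add -al.
So webbusaz → bewebbusazish.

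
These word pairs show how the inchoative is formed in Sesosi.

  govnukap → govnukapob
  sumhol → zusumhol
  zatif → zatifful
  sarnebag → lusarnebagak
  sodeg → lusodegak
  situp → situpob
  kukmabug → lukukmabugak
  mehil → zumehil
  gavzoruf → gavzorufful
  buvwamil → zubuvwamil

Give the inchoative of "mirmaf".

mirmafful

kukmabug and gavzoruf both have last vowel 'u' yet inflect differently (lukukmabugak, gavzorufful), so the last vowel is not what conditions the rule; the final letter is.
"mirmaf" ends in -f. The stems ending in -f (gavzoruf → gavzorufful, zatif → zatifful) double the final consonant and add -ul.
The other patterns: stems ending in -g add lu- … -ak around the stem; stems ending in -p add -ob; stems ending in -l add the prefix zu-.
So mirmaf → mirmafful.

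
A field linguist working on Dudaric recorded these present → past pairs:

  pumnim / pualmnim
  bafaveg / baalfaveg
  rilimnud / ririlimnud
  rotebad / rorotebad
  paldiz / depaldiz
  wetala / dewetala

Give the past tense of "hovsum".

pumnim and paldiz both have last vowel 'i' yet inflect differently (pualmnim, depaldiz), so the last vowel is not what conditions the rule; the final letter is.
"hovsum" ends in -m. The one such stem in the data (pumnim → pualmnim) inserts -al- after the first vowel (as does bafaveg), so the same rule applies.
The other patterns: stems ending in -d repeat the first consonant+vowel as a prefix; stems ending in -a or -z add the prefix de-.
So hovsum → hoalvsum.

hoalvsum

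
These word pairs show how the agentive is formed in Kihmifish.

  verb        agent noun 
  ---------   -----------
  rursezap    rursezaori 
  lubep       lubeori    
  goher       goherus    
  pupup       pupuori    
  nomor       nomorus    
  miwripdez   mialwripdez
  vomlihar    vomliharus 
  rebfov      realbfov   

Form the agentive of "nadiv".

naaldiv

rursezap and vomlihar both have last vowel 'a' yet inflect differently (rursezaori, vomliharus), so the last vowel is not what conditions the rule; the final letter is.
"nadiv" ends in -v. The one such stem in the data (rebfov → realbfov) inserts -al- after the first vowel (as does miwripdez), so the same rule applies.
The other patterns: stems ending in -p drop the final letter and add -ori; stems ending in -r add -us.
So nadiv → naaldiv.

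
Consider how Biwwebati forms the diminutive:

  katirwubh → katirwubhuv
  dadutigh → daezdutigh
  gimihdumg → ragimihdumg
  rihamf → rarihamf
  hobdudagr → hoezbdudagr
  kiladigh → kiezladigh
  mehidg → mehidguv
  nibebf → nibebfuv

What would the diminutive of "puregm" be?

puezregm

gimihdumg and mehidg both end in -g yet inflect differently (ragimihdumg, mehidguv), so the final letter is not what conditions the rule; the second-to-last letter is.
"puregm" has second-to-last letter 'g'. The stems whose second-to-last letter is 'g' (hobdudagr → hoezbdudagr, dadutigh → daezdutigh, kiladigh → kiezladigh) insert -ez- after the first vowel.
So puregm → puezregm.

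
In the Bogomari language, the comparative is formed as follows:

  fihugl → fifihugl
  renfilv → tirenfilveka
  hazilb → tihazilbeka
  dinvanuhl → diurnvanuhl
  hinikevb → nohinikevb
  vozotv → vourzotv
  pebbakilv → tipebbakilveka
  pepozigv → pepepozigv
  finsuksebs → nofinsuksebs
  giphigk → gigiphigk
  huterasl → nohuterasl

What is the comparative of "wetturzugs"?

vozotv and pepozigv both end in -v yet inflect differently (vourzotv, pepepozigv), so the final letter is not what conditions the rule; the second-to-last letter is.
"wetturzugs" has second-to-last letter 'g'. The stems whose second-to-last letter is 'g' (pepozigv → pepepozigv, fihugl → fifihugl, giphigk → gigiphigk) repeat the first consonant+vowel as a prefix.
The other patterns: stems whose second-to-last letter is 'h' or 't' insert -ur- after the first vowel; stems whose second-to-last letter is 'l' add ti- … -eka around the stem; stems whose second-to-last letter is 'b', 's' or 'v' add the prefix no-.
So wetturzugs → wewetturzugs.

wewetturzugs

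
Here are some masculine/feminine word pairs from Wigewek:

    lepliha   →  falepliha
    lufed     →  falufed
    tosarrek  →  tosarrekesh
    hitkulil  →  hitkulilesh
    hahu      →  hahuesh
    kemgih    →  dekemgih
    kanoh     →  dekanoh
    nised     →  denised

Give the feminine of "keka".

lufed and nised both end in -d yet inflect differently (falufed, denised), so the final letter is not what conditions the rule; the first letter is.
"keka" begins with k-. The stems beginning with k- (kemgih → dekemgih, kanoh → dekanoh) add the prefix de-.
So keka → dekeka.

dekeka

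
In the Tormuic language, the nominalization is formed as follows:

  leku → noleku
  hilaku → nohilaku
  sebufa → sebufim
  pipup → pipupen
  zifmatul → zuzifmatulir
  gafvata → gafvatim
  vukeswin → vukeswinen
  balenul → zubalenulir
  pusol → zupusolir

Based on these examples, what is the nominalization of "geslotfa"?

geslotfim

"geslotfa" ends in -a. The stems ending in -a (sebufa → sebufim, gafvata → gafvatim) drop the final letter and add -im.
The other patterns: stems ending in -u add the prefix no-; stems ending in -l add zu- … -ir around the stem; stems ending in -n or -p add -en.
So geslotfa → geslotfim.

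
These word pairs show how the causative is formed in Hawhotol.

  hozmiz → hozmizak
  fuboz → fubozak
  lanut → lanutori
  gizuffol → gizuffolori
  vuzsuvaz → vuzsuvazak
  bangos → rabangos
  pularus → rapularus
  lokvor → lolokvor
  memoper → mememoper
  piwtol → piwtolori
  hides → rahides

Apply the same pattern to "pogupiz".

pogupizak

"pogupiz" ends in -z. The stems ending in -z (hozmiz → hozmizak, fuboz → fubozak, vuzsuvaz → vuzsuvazak) add -ak.
The other patterns: stems ending in -r repeat the first consonant+vowel as a prefix; stems ending in -s add the prefix ra-; stems ending in -l or -t add -ori.
So pogupiz → pogupizak.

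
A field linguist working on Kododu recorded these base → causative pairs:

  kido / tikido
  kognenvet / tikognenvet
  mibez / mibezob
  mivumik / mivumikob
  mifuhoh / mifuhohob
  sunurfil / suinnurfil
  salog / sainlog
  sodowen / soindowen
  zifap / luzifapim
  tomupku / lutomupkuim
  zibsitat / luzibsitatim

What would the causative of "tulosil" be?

"tulosil" begins with t-. The one such stem in the data (tomupku → lutomupkuim) adds lu- … -im around the stem, so the same rule applies.
The other patterns: stems beginning with k- add the prefix ti-; stems beginning with m- add -ob; stems beginning with s- insert -in- after the first vowel.
So tulosil → lutulosilim.

lutulosilim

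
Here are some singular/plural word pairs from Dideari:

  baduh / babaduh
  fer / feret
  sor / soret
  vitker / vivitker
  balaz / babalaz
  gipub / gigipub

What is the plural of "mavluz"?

"mavluz" has 2 vowels. The stems with 2 vowels (vitker → vivitker, balaz → babalaz, gipub → gigipub) repeat the first consonant+vowel as a prefix.
The other pattern: stems with 1 vowel add -et.
So mavluz → mamavluz.

mamavluz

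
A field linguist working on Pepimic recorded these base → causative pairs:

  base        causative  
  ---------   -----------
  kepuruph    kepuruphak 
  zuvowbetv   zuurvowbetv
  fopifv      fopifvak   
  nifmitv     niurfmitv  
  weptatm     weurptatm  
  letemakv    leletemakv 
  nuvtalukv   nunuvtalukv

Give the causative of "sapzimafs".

"sapzimafs" has second-to-last letter 'f'. The one such stem in the data (fopifv → fopifvak) adds -ak, so the same rule applies.
So sapzimafs → sapzimafsak.

sapzimafsak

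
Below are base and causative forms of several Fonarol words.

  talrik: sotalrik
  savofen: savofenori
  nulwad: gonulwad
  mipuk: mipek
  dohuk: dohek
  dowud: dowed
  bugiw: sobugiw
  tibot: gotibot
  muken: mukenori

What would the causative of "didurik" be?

nulwad and dowud both end in -d yet inflect differently (gonulwad, dowed), so the final letter is not what conditions the rule; the last vowel is.
"didurik" has last vowel 'i'. The stems whose last vowel is 'i' (bugiw → sobugiw, talrik → sotalrik) add the prefix so-.
So didurik → sodidurik.

sodidurik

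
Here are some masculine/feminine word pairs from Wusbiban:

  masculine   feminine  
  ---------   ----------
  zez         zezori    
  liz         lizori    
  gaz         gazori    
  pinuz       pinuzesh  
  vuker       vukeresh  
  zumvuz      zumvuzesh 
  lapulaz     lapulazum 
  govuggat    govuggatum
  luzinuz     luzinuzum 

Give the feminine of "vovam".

vovamesh

zez and pinuz both end in -z yet inflect differently (zezori, pinuzesh), so the final letter is not what conditions the rule; the number of vowels is.
"vovam" has 2 vowels. The stems with 2 vowels (pinuz → pinuzesh, vuker → vukeresh, zumvuz → zumvuzesh) add -esh.
So vovam → vovamesh.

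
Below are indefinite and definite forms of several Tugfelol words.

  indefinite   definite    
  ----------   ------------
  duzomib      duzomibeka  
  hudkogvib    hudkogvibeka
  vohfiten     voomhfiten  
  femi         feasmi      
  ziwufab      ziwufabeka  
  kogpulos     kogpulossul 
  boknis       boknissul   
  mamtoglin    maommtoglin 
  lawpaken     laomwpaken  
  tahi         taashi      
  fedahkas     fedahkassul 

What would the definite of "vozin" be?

voomzin

mamtoglin and hudkogvib both have last vowel 'i' yet inflect differently (maommtoglin, hudkogvibeka), so the last vowel is not what conditions the rule; the final letter is.
"vozin" ends in -n. The stems ending in -n (lawpaken → laomwpaken, mamtoglin → maommtoglin, vohfiten → voomhfiten) insert -om- after the first vowel.
The other patterns: stems ending in -b add -eka; stems ending in -i insert -as- after the first vowel; stems ending in -s double the final consonant and add -ul.
So vozin → voomzin.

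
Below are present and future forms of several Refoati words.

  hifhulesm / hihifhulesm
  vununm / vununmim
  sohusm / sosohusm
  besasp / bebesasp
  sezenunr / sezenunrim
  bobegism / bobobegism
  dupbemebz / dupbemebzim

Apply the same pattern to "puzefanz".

sohusm and vununm both end in -m yet inflect differently (sosohusm, vununmim), so the final letter is not what conditions the rule; the second-to-last letter is.
"puzefanz" has second-to-last letter 'n'. The stems whose second-to-last letter is 'n' (sezenunr → sezenunrim, vununm → vununmim) add -im.
The other pattern: stems whose second-to-last letter is 's' repeat the first consonant+vowel as a prefix.
So puzefanz → puzefanzim.

puzefanzim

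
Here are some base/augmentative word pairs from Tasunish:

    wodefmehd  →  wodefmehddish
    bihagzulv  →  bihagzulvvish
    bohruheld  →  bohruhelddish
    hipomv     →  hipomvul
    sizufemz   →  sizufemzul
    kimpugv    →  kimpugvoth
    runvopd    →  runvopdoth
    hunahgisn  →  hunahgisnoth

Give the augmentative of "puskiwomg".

bihagzulv and hipomv both end in -v yet inflect differently (bihagzulvvish, hipomvul), so the final letter is not what conditions the rule; the second-to-last letter is.
"puskiwomg" has second-to-last letter 'm'. The stems whose second-to-last letter is 'm' (hipomv → hipomvul, sizufemz → sizufemzul) add -ul.
The other patterns: stems whose second-to-last letter is 'h' or 'l' double the final consonant and add -ish; stems whose second-to-last letter is 'g', 'p' or 's' add -oth.
So puskiwomg → puskiwomgul.

puskiwomgul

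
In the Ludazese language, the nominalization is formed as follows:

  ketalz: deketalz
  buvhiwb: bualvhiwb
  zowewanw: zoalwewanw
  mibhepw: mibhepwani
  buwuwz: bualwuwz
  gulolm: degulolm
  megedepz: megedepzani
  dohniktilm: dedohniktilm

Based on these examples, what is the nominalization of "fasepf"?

fasepfani

megedepz and ketalz both end in -z yet inflect differently (megedepzani, deketalz), so the final letter is not what conditions the rule; the second-to-last letter is.
"fasepf" has second-to-last letter 'p'. The stems whose second-to-last letter is 'p' (megedepz → megedepzani, mibhepw → mibhepwani) add -ani.
The other patterns: stems whose second-to-last letter is 'l' add the prefix de-; stems whose second-to-last letter is 'n' or 'w' insert -al- after the first vowel.
So fasepf → fasepfani.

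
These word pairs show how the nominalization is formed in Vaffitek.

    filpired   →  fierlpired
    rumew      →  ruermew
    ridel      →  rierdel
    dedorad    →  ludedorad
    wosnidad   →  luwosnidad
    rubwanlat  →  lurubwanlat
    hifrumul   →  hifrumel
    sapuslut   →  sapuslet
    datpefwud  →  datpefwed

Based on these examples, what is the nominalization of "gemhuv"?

gemhev

filpired and dedorad both end in -d yet inflect differently (fierlpired, ludedorad), so the final letter is not what conditions the rule; the last vowel is.
"gemhuv" has last vowel 'u'. The stems whose last vowel is 'u' (hifrumul → hifrumel, sapuslut → sapuslet, datpefwud → datpefwed) change the last vowel to 'e'.
So gemhuv → gemhev.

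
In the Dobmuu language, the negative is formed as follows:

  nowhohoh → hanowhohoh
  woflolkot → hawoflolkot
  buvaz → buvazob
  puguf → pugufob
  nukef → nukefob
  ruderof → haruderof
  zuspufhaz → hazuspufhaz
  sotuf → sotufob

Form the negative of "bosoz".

"bosoz" has 2 vowels. The stems with 2 vowels (puguf → pugufob, sotuf → sotufob, buvaz → buvazob) add -ob.
The other pattern: stems with 3 vowels add the prefix ha-.
So bosoz → bosozob.

bosozob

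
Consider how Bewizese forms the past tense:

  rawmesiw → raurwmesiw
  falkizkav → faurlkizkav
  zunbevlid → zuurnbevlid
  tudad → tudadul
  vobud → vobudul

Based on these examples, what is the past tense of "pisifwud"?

zunbevlid and tudad both end in -d yet inflect differently (zuurnbevlid, tudadul), so the final letter is not what conditions the rule; the number of vowels is.
"pisifwud" has 3 vowels. The stems with 3 vowels (rawmesiw → raurwmesiw, falkizkav → faurlkizkav, zunbevlid → zuurnbevlid) insert -ur- after the first vowel.
So pisifwud → piursifwud.

piursifwud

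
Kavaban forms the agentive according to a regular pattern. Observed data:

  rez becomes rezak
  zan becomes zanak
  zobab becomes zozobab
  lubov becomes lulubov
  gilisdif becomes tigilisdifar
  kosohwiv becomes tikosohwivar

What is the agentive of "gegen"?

gegegen

"gegen" has 2 vowels. The stems with 2 vowels (zobab → zozobab, lubov → lulubov) repeat the first consonant+vowel as a prefix.
So gegen → gegegen.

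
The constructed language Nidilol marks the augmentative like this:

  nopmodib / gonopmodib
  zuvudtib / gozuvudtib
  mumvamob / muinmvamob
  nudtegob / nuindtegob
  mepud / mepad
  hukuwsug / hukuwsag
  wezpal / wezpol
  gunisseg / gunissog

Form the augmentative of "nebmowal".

nebmowol

nopmodib and mumvamob both end in -b yet inflect differently (gonopmodib, muinmvamob), so the final letter is not what conditions the rule; the last vowel is.
"nebmowal" has last vowel 'a'. The one such stem in the data (wezpal → wezpol) changes the last vowel to 'o' (as does gunisseg), so the same rule applies.
The other patterns: stems whose last vowel is 'i' add the prefix go-; stems whose last vowel is 'o' insert -in- after the first vowel; stems whose last vowel is 'u' change the last vowel to 'a'.
So nebmowal → nebmowol.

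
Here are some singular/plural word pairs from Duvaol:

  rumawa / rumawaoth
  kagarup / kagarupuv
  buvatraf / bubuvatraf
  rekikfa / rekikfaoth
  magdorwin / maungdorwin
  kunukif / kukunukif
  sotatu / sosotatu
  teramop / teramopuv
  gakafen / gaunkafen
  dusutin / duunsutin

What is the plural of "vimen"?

rumawa and buvatraf both have last vowel 'a' yet inflect differently (rumawaoth, bubuvatraf), so the last vowel is not what conditions the rule; the final letter is.
"vimen" ends in -n. The stems ending in -n (magdorwin → maungdorwin, dusutin → duunsutin, gakafen → gaunkafen) insert -un- after the first vowel.
The other patterns: stems ending in -a add -oth; stems ending in -p add -uv; stems ending in -f or -u repeat the first consonant+vowel as a prefix.
So vimen → viunmen.

viunmen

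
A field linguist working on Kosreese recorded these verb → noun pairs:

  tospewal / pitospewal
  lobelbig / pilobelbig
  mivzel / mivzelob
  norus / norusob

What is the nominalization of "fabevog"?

pifabevog

mivzel and tospewal both end in -l yet inflect differently (mivzelob, pitospewal), so the final letter is not what conditions the rule; the number of vowels is.
"fabevog" has 3 vowels. The stems with 3 vowels (lobelbig → pilobelbig, tospewal → pitospewal) add the prefix pi-.
So fabevog → pifabevog.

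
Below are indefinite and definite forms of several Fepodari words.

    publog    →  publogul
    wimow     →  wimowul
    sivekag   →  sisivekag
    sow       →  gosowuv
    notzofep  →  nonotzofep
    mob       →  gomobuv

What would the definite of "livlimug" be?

sow and wimow both end in -w yet inflect differently (gosowuv, wimowul), so the final letter is not what conditions the rule; the number of vowels is.
"livlimug" has 3 vowels. The stems with 3 vowels (sivekag → sisivekag, notzofep → nonotzofep) repeat the first consonant+vowel as a prefix.
The other patterns: stems with 1 vowel add go- … -uv around the stem; stems with 2 vowels add -ul.
So livlimug → lilivlimug.

lilivlimug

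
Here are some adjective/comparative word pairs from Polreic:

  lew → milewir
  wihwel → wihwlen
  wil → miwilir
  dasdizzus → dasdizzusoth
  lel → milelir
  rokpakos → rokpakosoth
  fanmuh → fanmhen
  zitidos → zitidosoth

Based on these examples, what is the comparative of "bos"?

wil and wihwel both end in -l yet inflect differently (miwilir, wihwlen), so the final letter is not what conditions the rule; the number of vowels is.
"bos" has 1 vowel. The stems with 1 vowel (lew → milewir, wil → miwilir, lel → milelir) add mi- … -ir around the stem.
The other patterns: stems with 2 vowels delete the last vowel and add -en; stems with 3 vowels add -oth.
So bos → mibosir.

mibosir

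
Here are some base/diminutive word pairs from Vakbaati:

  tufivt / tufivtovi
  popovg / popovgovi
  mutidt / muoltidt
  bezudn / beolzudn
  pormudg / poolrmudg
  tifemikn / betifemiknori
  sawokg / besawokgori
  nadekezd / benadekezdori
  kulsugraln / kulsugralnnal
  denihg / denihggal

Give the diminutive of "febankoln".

febankolnnal

tufivt and mutidt both end in -t yet inflect differently (tufivtovi, muoltidt), so the final letter is not what conditions the rule; the second-to-last letter is.
"febankoln" has second-to-last letter 'l'. The one such stem in the data (kulsugraln → kulsugralnnal) doubles the final consonant and adds -al (as does denihg), so the same rule applies.
So febankoln → febankolnnal.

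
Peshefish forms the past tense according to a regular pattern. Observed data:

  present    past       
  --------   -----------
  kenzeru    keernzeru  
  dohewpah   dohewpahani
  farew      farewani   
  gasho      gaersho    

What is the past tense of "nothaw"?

nothawani

"nothaw" ends in a consonant. The stems ending in a consonant (dohewpah → dohewpahani, farew → farewani) add -ani.
The other pattern: stems ending in a vowel insert -er- after the first vowel.
So nothaw → nothawani.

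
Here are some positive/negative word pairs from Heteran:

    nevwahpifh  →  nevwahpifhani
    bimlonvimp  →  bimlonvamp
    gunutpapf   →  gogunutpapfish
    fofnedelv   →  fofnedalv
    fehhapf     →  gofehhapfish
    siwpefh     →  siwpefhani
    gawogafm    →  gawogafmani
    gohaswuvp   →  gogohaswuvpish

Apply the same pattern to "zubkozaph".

gozubkozaphish

bimlonvimp and gohaswuvp both end in -p yet inflect differently (bimlonvamp, gogohaswuvpish), so the final letter is not what conditions the rule; the second-to-last letter is.
"zubkozaph" has second-to-last letter 'p'. The stems whose second-to-last letter is 'p' (fehhapf → gofehhapfish, gunutpapf → gogunutpapfish) add go- … -ish around the stem.
So zubkozaph → gozubkozaphish.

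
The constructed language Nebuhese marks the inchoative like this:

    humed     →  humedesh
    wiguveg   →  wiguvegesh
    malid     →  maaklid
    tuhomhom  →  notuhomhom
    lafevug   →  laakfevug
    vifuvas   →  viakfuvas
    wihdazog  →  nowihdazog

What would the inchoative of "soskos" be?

wiguveg and wihdazog both end in -g yet inflect differently (wiguvegesh, nowihdazog), so the final letter is not what conditions the rule; the last vowel is.
"soskos" has last vowel 'o'. The stems whose last vowel is 'o' (wihdazog → nowihdazog, tuhomhom → notuhomhom) add the prefix no-.
The other patterns: stems whose last vowel is 'e' add -esh; stems whose last vowel is 'a', 'i' or 'u' insert -ak- after the first vowel.
So soskos → nososkos.

nososkos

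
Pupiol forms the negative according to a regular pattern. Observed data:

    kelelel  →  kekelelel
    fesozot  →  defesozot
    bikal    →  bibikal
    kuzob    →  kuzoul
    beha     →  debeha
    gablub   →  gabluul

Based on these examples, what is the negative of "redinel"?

kuzob and fesozot both have last vowel 'o' yet inflect differently (kuzoul, defesozot), so the last vowel is not what conditions the rule; the final letter is.
"redinel" ends in -l. The stems ending in -l (bikal → bibikal, kelelel → kekelelel) repeat the first consonant+vowel as a prefix.
So redinel → reredinel.

reredinel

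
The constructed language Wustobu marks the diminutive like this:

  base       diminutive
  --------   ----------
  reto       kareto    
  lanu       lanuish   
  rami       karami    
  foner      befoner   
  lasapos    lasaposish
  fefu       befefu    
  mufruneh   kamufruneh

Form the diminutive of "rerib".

lanu and fefu both end in -u yet inflect differently (lanuish, befefu), so the final letter is not what conditions the rule; the first letter is.
"rerib" begins with r-. The stems beginning with r- (rami → karami, reto → kareto) add the prefix ka-.
So rerib → karerib.

karerib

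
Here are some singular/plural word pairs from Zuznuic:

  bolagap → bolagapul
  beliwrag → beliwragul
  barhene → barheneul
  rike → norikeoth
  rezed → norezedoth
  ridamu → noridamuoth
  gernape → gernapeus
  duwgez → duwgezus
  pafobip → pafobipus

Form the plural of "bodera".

boderaul

"bodera" begins with b-. The stems beginning with b- (bolagap → bolagapul, beliwrag → beliwragul, barhene → barheneul) add -ul.
So bodera → boderaul.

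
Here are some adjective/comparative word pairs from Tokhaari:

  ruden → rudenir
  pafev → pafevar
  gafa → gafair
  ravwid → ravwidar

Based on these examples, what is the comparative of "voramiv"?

pafev and ruden both have last vowel 'e' yet inflect differently (pafevar, rudenir), so the last vowel is not what conditions the rule; the final letter is.
"voramiv" ends in -v. The one such stem in the data (pafev → pafevar) adds -ar, so the same rule applies.
The other pattern: stems ending in -a or -n add -ir.
So voramiv → voramivar.

voramivar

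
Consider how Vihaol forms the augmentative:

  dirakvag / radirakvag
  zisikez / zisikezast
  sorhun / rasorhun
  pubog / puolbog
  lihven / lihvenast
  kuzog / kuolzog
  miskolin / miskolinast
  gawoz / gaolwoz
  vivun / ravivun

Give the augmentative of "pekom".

"pekom" has last vowel 'o'. The stems whose last vowel is 'o' (gawoz → gaolwoz, pubog → puolbog, kuzog → kuolzog) insert -ol- after the first vowel.
So pekom → peolkom.

peolkom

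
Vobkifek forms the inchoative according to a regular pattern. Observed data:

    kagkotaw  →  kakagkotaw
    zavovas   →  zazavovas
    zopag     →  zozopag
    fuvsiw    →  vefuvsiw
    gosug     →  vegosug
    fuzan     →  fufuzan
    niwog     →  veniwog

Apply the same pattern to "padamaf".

papadamaf

kagkotaw and fuvsiw both end in -w yet inflect differently (kakagkotaw, vefuvsiw), so the final letter is not what conditions the rule; the last vowel is.
"padamaf" has last vowel 'a'. The stems whose last vowel is 'a' (fuzan → fufuzan, kagkotaw → kakagkotaw, zavovas → zazavovas) repeat the first consonant+vowel as a prefix.
The other pattern: stems whose last vowel is 'i', 'o' or 'u' add the prefix ve-.
So padamaf → papadamaf.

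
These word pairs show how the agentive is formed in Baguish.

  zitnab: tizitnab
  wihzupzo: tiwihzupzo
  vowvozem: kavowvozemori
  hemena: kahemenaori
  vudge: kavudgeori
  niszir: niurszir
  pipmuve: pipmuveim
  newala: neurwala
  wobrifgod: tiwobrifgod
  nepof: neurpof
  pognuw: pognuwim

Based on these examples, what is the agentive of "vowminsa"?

"vowminsa" begins with v-. The stems beginning with v- (vowvozem → kavowvozemori, vudge → kavudgeori) add ka- … -ori around the stem.
So vowminsa → kavowminsaori.

kavowminsaori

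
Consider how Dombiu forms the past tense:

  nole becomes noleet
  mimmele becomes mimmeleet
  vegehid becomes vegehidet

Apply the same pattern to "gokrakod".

gokrakodet

Every pair shown (nole → noleet, mimmele → mimmeleet, vegehid → vegehidet) follows the same rule: add -et.
So gokrakod → gokrakodet.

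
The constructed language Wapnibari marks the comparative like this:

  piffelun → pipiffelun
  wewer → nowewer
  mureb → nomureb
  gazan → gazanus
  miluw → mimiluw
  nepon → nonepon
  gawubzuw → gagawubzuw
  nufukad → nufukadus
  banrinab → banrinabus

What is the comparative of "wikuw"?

wiwikuw

"wikuw" has last vowel 'u'. The stems whose last vowel is 'u' (piffelun → pipiffelun, gawubzuw → gagawubzuw, miluw → mimiluw) repeat the first consonant+vowel as a prefix.
So wikuw → wiwikuw.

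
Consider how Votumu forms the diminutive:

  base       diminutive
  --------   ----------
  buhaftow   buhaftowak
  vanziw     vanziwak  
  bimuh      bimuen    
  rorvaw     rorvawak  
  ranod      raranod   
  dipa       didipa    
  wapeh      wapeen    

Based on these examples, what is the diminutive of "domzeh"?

domzeen

"domzeh" ends in -h. The stems ending in -h (bimuh → bimuen, wapeh → wapeen) drop the final letter and add -en.
The other patterns: stems ending in -w add -ak; stems ending in -a or -d repeat the first consonant+vowel as a prefix.
So domzeh → domzeen.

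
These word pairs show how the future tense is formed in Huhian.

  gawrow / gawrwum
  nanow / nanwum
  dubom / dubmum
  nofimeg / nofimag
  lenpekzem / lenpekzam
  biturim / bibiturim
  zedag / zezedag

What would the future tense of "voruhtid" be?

"voruhtid" has last vowel 'i'. The one such stem in the data (biturim → bibiturim) repeats the first consonant+vowel as a prefix (as does zedag), so the same rule applies.
The other patterns: stems whose last vowel is 'o' delete the last vowel and add -um; stems whose last vowel is 'e' change the last vowel to 'a'.
So voruhtid → vovoruhtid.

vovoruhtid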